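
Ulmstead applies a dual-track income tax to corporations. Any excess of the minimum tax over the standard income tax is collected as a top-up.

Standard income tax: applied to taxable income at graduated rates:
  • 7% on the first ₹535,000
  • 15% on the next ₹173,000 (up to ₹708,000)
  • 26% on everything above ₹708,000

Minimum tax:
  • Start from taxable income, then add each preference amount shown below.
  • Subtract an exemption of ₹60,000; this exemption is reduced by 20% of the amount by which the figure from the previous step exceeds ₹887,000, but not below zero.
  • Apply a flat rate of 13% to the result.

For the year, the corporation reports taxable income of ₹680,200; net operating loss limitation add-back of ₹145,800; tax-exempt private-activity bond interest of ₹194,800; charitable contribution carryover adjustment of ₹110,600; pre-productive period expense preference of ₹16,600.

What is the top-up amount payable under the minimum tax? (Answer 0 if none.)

₹88,996

Minimum tax:
  Adjusted income: ₹680,200 + ₹145,800 + ₹194,800 + ₹110,600 + ₹16,600 = ₹1,148,000
  Exemption: ₹60,000 − 20% × (₹1,148,000 − ₹887,000) = ₹60,000 − ₹52,200 = ₹7,800
  Base: ₹1,148,000 − ₹7,800 = ₹1,140,200
  ₹1,140,200 × 13% = ₹148,226

Standard income tax:
  ₹535,000 × 7% = ₹37,450
  ₹145,200 × 15% = ₹21,780
  → ₹59,230

Excess of minimum tax over standard income tax: ₹148,226 − ₹59,230 = ₹88,996.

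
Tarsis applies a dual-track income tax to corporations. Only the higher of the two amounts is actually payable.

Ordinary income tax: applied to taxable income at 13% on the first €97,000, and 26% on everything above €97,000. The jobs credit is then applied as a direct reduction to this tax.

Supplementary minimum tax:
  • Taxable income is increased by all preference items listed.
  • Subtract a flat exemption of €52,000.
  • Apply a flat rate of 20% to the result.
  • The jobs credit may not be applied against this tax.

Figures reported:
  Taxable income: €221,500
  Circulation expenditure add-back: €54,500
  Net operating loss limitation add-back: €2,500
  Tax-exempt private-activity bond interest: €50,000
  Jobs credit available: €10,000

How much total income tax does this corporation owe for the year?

€55,300

Ordinary income tax:
  €97,000 × 13% = €12,610
  €124,500 × 26% = €32,370
  → €44,980
  Less jobs credit €10,000 → €34,980

Supplementary minimum tax:
  Adjusted income: €221,500 + €54,500 + €2,500 + €50,000 = €328,500
  Less exemption €52,000 → base €276,500
  €276,500 × 20% = €55,300

€55,300 > €34,980, so the supplementary minimum tax is the binding amount.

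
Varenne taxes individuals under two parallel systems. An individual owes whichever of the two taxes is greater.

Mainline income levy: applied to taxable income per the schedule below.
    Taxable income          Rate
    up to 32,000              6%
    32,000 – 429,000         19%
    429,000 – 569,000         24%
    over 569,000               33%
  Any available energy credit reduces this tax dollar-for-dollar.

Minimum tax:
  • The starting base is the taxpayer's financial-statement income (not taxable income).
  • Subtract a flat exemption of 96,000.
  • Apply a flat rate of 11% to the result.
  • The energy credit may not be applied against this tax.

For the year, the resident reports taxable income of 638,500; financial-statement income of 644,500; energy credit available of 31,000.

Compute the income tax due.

102,885

Minimum tax:
  Base (financial-statement income): 644,500
  Less exemption 96,000 → base 548,500
  548,500 × 11% = 60,335

Mainline income levy:
  32,000 × 6% = 1,920
  397,000 × 19% = 75,430
  140,000 × 24% = 33,600
  69,500 × 33% = 22,935
  → 133,885
  Less energy credit 31,000 → 102,885

102,885 > 60,335, so the mainline income levy governs.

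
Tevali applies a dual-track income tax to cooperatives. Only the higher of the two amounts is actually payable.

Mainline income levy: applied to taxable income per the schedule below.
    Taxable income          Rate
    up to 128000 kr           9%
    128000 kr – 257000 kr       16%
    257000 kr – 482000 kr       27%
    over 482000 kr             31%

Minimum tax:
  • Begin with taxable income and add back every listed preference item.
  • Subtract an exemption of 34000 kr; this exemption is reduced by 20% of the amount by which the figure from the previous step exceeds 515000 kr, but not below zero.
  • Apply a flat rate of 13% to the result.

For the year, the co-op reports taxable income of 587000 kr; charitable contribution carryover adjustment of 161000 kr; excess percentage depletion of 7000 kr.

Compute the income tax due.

Minimum tax:
  Adjusted income: 587000 kr + 161000 kr + 7000 kr = 755000 kr
  Exemption: 20% × (755000 kr − 515000 kr) = 48000 kr ≥ 34000 kr, so the exemption is fully phased out
  Base: 755000 kr − 0 kr = 755000 kr
  755000 kr × 13% = 98150 kr

Mainline income levy:
  128000 kr × 9% = 11520 kr
  129000 kr × 16% = 20640 kr
  225000 kr × 27% = 60750 kr
  105000 kr × 31% = 32550 kr
  → 125460 kr

125460 kr > 98150 kr, so the mainline income levy governs.

125460 kr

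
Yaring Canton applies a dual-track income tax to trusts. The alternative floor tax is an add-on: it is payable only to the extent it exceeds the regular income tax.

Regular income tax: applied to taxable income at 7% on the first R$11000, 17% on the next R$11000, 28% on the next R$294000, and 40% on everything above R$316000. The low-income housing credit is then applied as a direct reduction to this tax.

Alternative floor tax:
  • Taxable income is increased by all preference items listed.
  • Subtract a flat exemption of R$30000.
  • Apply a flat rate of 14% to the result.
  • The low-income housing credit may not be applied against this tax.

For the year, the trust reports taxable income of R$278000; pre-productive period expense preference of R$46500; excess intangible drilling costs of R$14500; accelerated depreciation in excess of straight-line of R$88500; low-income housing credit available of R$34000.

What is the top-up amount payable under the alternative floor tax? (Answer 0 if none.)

Regular income tax:
  R$11000 × 7% = R$770
  R$11000 × 17% = R$1870
  R$256000 × 28% = R$71680
  → R$74320
  Less low-income housing credit R$34000 → R$40320

Alternative floor tax:
  Adjusted income: R$278000 + R$46500 + R$14500 + R$88500 = R$427500
  Less exemption R$30000 → base R$397500
  R$397500 × 14% = R$55650

Excess of alternative floor tax over regular income tax: R$55650 − R$40320 = R$15330.

R$15330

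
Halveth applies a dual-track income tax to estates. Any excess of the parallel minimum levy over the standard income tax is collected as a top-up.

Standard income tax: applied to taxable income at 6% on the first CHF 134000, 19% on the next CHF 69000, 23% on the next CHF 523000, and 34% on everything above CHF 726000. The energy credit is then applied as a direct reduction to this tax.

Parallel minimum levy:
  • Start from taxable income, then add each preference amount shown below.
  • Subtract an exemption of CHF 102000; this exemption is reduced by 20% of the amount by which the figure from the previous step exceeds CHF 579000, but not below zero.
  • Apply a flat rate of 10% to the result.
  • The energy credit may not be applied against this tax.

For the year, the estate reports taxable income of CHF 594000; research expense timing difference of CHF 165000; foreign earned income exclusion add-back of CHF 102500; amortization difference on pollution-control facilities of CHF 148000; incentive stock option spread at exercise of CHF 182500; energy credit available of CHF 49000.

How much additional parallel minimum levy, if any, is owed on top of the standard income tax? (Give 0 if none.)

Standard income tax:
  CHF 134000 × 6% = CHF 8040
  CHF 69000 × 19% = CHF 13110
  CHF 391000 × 23% = CHF 89930
  → CHF 111080
  Less energy credit CHF 49000 → CHF 62080

Parallel minimum levy:
  Adjusted income: CHF 594000 + CHF 165000 + CHF 102500 + CHF 148000 + CHF 182500 = CHF 1192000
  Exemption: 20% × (CHF 1192000 − CHF 579000) = CHF 122600 ≥ CHF 102000, so the exemption is fully phased out
  Base: CHF 1192000 − CHF 0 = CHF 1192000
  CHF 1192000 × 10% = CHF 119200

Excess of parallel minimum levy over standard income tax: CHF 119200 − CHF 62080 = CHF 57120.

CHF 57120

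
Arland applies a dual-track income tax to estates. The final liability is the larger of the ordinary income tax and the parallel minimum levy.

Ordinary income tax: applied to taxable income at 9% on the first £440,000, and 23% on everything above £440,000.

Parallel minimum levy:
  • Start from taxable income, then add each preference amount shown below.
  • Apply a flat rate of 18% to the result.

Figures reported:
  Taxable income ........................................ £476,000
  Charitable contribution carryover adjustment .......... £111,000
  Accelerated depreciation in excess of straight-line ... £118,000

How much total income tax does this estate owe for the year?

£126,900

Ordinary income tax:
  £440,000 × 9% = £39,600
  £36,000 × 23% = £8,280
  → £47,880

Parallel minimum levy:
  Adjusted income: £476,000 + £111,000 + £118,000 = £705,000
  £705,000 × 18% = £126,900

£126,900 > £47,880, so the parallel minimum levy is the binding amount.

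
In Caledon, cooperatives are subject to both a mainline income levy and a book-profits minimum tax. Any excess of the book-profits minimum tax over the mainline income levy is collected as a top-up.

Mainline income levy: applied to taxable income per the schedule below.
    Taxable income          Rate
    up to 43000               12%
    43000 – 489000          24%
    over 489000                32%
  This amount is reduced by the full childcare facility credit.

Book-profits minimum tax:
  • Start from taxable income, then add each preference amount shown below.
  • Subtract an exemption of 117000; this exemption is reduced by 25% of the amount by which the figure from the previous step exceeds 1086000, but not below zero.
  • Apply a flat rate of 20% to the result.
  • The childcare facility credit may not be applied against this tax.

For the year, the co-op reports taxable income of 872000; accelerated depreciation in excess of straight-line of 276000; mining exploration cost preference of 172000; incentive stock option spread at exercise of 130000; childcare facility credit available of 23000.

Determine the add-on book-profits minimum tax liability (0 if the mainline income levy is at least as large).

73040

Mainline income levy:
  43000 × 12% = 5160
  446000 × 24% = 107040
  383000 × 32% = 122560
  → 234760
  Less childcare facility credit 23000 → 211760

Book-profits minimum tax:
  Adjusted income: 872000 + 276000 + 172000 + 130000 = 1450000
  Exemption: 117000 − 25% × (1450000 − 1086000) = 117000 − 91000 = 26000
  Base: 1450000 − 26000 = 1424000
  1424000 × 20% = 284800

Excess of book-profits minimum tax over mainline income levy: 284800 − 211760 = 73040.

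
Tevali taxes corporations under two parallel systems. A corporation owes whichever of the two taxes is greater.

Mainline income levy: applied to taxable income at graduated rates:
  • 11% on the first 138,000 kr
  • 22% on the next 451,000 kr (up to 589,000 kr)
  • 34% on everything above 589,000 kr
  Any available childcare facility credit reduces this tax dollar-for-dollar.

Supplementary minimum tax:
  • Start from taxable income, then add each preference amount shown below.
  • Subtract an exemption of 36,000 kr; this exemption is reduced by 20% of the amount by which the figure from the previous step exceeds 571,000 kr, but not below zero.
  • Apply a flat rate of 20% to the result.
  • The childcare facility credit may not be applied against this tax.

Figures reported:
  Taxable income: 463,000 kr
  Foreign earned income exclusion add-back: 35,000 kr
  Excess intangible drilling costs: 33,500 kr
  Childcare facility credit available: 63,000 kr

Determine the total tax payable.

Mainline income levy:
  138,000 kr × 11% = 15,180 kr
  325,000 kr × 22% = 71,500 kr
  → 86,680 kr
  Less childcare facility credit 63,000 kr → 23,680 kr

Supplementary minimum tax:
  Adjusted income: 463,000 kr + 35,000 kr + 33,500 kr = 531,500 kr
  Exemption: 531,500 kr ≤ 571,000 kr, so full 36,000 kr applies
  Base: 531,500 kr − 36,000 kr = 495,500 kr
  495,500 kr × 20% = 99,100 kr

99,100 kr > 23,680 kr, so the supplementary minimum tax is the binding amount.

99,100 kr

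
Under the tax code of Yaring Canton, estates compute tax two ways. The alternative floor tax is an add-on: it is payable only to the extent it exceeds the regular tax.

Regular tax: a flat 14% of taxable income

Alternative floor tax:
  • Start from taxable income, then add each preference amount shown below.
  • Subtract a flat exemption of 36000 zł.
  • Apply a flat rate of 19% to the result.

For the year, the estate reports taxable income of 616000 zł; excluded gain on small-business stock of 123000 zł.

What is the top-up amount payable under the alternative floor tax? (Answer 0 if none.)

47330 zł

Regular tax:
  616000 zł × 14% = 86240 zł

Alternative floor tax:
  Adjusted income: 616000 zł + 123000 zł = 739000 zł
  Less exemption 36000 zł → base 703000 zł
  703000 zł × 19% = 133570 zł

Excess of alternative floor tax over regular tax: 133570 zł − 86240 zł = 47330 zł.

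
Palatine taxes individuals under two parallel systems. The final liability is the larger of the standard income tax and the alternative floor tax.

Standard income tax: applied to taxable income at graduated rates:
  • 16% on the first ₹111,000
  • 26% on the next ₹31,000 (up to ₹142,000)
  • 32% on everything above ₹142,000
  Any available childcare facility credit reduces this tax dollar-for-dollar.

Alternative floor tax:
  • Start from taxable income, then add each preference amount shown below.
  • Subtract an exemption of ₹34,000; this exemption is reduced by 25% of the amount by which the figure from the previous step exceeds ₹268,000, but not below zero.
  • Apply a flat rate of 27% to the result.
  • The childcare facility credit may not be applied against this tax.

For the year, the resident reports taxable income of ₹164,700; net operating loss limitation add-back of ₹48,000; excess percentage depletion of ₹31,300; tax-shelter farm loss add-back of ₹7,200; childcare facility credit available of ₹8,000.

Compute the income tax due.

Standard income tax:
  ₹111,000 × 16% = ₹17,760
  ₹31,000 × 26% = ₹8,060
  ₹22,700 × 32% = ₹7,264
  → ₹33,084
  Less childcare facility credit ₹8,000 → ₹25,084

Alternative floor tax:
  Adjusted income: ₹164,700 + ₹48,000 + ₹31,300 + ₹7,200 = ₹251,200
  Exemption: ₹251,200 ≤ ₹268,000, so full ₹34,000 applies
  Base: ₹251,200 − ₹34,000 = ₹217,200
  ₹217,200 × 27% = ₹58,644

₹58,644 > ₹25,084, so the alternative floor tax is the binding amount.

₹58,644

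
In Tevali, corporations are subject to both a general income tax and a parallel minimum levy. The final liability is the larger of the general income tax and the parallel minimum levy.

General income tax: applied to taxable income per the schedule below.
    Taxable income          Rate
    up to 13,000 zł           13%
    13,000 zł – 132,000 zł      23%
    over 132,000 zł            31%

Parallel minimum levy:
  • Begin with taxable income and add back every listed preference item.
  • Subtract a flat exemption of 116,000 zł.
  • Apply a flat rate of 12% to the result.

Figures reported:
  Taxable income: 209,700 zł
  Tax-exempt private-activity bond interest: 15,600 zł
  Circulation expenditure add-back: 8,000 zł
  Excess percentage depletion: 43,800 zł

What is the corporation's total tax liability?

Parallel minimum levy:
  Adjusted income: 209,700 zł + 15,600 zł + 8,000 zł + 43,800 zł = 277,100 zł
  Less exemption 116,000 zł → base 161,100 zł
  161,100 zł × 12% = 19,332 zł

General income tax:
  13,000 zł × 13% = 1,690 zł
  119,000 zł × 23% = 27,370 zł
  77,700 zł × 31% = 24,087 zł
  → 53,147 zł

53,147 zł > 19,332 zł, so the general income tax governs.

53,147 zł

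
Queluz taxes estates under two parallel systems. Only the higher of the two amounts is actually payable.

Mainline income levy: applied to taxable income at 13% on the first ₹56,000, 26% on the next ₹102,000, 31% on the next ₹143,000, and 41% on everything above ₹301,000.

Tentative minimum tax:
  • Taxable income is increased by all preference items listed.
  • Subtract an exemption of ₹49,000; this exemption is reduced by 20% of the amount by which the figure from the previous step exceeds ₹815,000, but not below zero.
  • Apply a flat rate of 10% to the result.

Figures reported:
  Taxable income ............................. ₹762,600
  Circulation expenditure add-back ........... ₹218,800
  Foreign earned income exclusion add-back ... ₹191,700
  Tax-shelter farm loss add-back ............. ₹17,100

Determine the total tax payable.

₹267,386

Mainline income levy:
  ₹56,000 × 13% = ₹7,280
  ₹102,000 × 26% = ₹26,520
  ₹143,000 × 31% = ₹44,330
  ₹461,600 × 41% = ₹189,256
  → ₹267,386

Tentative minimum tax:
  Adjusted income: ₹762,600 + ₹218,800 + ₹191,700 + ₹17,100 = ₹1,190,200
  Exemption: 20% × (₹1,190,200 − ₹815,000) = ₹75,040 ≥ ₹49,000, so the exemption is fully phased out
  Base: ₹1,190,200 − ₹0 = ₹1,190,200
  ₹1,190,200 × 10% = ₹119,020

₹267,386 > ₹119,020, so the mainline income levy governs.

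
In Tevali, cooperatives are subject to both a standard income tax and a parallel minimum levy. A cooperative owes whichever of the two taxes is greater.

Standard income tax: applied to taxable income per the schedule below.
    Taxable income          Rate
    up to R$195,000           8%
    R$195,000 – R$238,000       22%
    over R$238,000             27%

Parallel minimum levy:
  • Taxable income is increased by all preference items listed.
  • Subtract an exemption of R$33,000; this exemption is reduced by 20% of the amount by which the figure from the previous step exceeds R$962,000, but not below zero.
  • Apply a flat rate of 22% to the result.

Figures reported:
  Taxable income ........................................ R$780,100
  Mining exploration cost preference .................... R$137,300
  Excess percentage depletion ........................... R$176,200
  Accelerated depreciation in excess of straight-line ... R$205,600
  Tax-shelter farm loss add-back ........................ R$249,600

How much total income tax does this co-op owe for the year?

Standard income tax:
  R$195,000 × 8% = R$15,600
  R$43,000 × 22% = R$9,460
  R$542,100 × 27% = R$146,367
  → R$171,427

Parallel minimum levy:
  Adjusted income: R$780,100 + R$137,300 + R$176,200 + R$205,600 + R$249,600 = R$1,548,800
  Exemption: 20% × (R$1,548,800 − R$962,000) = R$117,360 ≥ R$33,000, so the exemption is fully phased out
  Base: R$1,548,800 − R$0 = R$1,548,800
  R$1,548,800 × 22% = R$340,736

R$340,736 > R$171,427, so the parallel minimum levy is the binding amount.

R$340,736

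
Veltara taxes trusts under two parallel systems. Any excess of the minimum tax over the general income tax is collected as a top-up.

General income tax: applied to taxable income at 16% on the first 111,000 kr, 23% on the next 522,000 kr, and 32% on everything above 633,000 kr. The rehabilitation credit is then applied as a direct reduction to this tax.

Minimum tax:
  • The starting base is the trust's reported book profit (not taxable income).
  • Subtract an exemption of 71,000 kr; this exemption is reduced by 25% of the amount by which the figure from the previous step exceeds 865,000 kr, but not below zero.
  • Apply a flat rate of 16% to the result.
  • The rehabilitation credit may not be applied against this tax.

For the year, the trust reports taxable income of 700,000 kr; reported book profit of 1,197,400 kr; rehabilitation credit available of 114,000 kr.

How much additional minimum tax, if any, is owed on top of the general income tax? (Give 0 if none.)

Minimum tax:
  Base (reported book profit): 1,197,400 kr
  Exemption: 25% × (1,197,400 kr − 865,000 kr) = 83,100 kr ≥ 71,000 kr, so the exemption is fully phased out
  Base: 1,197,400 kr − 0 kr = 1,197,400 kr
  1,197,400 kr × 16% = 191,584 kr

General income tax:
  111,000 kr × 16% = 17,760 kr
  522,000 kr × 23% = 120,060 kr
  67,000 kr × 32% = 21,440 kr
  → 159,260 kr
  Less rehabilitation credit 114,000 kr → 45,260 kr

Excess of minimum tax over general income tax: 191,584 kr − 45,260 kr = 146,324 kr.

146,324 kr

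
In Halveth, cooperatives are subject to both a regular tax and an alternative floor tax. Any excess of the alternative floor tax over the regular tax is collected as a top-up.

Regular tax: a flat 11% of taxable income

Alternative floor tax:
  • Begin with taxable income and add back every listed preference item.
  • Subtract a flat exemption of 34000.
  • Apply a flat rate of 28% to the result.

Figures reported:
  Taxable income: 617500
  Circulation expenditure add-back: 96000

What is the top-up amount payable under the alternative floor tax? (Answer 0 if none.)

122335

Alternative floor tax:
  Adjusted income: 617500 + 96000 = 713500
  Less exemption 34000 → base 679500
  679500 × 28% = 190260

Regular tax:
  617500 × 11% = 67925

Excess of alternative floor tax over regular tax: 190260 − 67925 = 122335.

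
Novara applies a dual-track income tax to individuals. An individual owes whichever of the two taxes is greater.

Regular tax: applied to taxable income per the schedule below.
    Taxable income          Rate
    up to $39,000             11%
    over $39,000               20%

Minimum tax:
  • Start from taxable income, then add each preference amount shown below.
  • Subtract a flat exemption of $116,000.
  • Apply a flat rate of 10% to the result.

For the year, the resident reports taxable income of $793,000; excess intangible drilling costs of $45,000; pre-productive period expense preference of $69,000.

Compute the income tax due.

$155,090

Regular tax:
  $39,000 × 11% = $4,290
  $754,000 × 20% = $150,800
  → $155,090

Minimum tax:
  Adjusted income: $793,000 + $45,000 + $69,000 = $907,000
  Less exemption $116,000 → base $791,000
  $791,000 × 10% = $79,100

$155,090 > $79,100, so the regular tax governs.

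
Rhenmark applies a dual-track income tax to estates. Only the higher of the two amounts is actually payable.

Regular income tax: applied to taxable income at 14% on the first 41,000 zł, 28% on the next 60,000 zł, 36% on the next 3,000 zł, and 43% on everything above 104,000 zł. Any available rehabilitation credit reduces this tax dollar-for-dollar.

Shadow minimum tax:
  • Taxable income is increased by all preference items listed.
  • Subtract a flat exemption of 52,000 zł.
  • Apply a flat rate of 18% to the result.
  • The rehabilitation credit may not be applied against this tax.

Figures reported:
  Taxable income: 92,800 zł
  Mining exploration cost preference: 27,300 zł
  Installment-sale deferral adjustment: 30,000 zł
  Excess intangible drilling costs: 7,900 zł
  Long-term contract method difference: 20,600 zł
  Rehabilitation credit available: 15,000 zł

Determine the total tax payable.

22,788 zł

Shadow minimum tax:
  Adjusted income: 92,800 zł + 27,300 zł + 30,000 zł + 7,900 zł + 20,600 zł = 178,600 zł
  Less exemption 52,000 zł → base 126,600 zł
  126,600 zł × 18% = 22,788 zł

Regular income tax:
  41,000 zł × 14% = 5,740 zł
  51,800 zł × 28% = 14,504 zł
  → 20,244 zł
  Less rehabilitation credit 15,000 zł → 5,244 zł

22,788 zł > 5,244 zł, so the shadow minimum tax is the binding amount.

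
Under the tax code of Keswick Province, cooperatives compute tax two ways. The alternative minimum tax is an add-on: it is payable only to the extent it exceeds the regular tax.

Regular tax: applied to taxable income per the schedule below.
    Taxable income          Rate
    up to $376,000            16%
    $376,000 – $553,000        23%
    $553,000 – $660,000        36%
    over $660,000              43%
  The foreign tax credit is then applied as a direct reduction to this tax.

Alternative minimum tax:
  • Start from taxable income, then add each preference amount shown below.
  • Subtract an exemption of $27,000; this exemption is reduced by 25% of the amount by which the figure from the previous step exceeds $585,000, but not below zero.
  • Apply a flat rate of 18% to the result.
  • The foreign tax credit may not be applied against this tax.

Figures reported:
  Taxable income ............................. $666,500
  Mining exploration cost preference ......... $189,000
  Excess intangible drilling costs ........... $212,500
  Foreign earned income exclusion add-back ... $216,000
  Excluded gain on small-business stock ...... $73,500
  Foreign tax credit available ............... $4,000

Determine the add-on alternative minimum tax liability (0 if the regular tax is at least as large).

$106,165

Alternative minimum tax:
  Adjusted income: $666,500 + $189,000 + $212,500 + $216,000 + $73,500 = $1,357,500
  Exemption: 25% × ($1,357,500 − $585,000) = $193,125 ≥ $27,000, so the exemption is fully phased out
  Base: $1,357,500 − $0 = $1,357,500
  $1,357,500 × 18% = $244,350

Regular tax:
  $376,000 × 16% = $60,160
  $177,000 × 23% = $40,710
  $107,000 × 36% = $38,520
  $6,500 × 43% = $2,795
  → $142,185
  Less foreign tax credit $4,000 → $138,185

Excess of alternative minimum tax over regular tax: $244,350 − $138,185 = $106,165.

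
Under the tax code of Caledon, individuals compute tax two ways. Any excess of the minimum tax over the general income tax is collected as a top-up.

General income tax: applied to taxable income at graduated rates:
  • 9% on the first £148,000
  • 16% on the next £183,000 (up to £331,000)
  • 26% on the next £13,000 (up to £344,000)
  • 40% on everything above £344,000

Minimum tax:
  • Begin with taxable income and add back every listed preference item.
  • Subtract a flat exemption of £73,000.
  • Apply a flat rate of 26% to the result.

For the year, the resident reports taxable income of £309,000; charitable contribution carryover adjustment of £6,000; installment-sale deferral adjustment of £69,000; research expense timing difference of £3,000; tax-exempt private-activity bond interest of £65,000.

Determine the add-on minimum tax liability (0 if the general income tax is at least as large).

Minimum tax:
  Adjusted income: £309,000 + £6,000 + £69,000 + £3,000 + £65,000 = £452,000
  Less exemption £73,000 → base £379,000
  £379,000 × 26% = £98,540

General income tax:
  £148,000 × 9% = £13,320
  £161,000 × 16% = £25,760
  → £39,080

Excess of minimum tax over general income tax: £98,540 − £39,080 = £59,460.

£59,460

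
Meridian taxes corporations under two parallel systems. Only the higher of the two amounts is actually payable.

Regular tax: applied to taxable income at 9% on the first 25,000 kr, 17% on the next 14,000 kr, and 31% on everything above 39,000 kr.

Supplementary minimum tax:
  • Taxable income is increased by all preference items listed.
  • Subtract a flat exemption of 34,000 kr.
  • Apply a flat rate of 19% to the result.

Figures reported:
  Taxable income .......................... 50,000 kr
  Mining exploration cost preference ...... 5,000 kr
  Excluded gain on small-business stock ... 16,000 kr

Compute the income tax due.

8,040 kr

Supplementary minimum tax:
  Adjusted income: 50,000 kr + 5,000 kr + 16,000 kr = 71,000 kr
  Less exemption 34,000 kr → base 37,000 kr
  37,000 kr × 19% = 7,030 kr

Regular tax:
  25,000 kr × 9% = 2,250 kr
  14,000 kr × 17% = 2,380 kr
  11,000 kr × 31% = 3,410 kr
  → 8,040 kr

8,040 kr > 7,030 kr, so the regular tax governs.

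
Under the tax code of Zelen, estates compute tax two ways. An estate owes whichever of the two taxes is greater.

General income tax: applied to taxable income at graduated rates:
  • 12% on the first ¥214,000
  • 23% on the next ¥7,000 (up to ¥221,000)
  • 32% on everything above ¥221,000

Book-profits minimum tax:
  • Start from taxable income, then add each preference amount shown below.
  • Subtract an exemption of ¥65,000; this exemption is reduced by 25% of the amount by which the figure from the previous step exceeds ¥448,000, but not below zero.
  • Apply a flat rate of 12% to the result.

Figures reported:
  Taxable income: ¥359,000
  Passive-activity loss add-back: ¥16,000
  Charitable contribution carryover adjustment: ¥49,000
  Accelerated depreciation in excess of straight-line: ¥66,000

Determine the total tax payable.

¥71,450

General income tax:
  ¥214,000 × 12% = ¥25,680
  ¥7,000 × 23% = ¥1,610
  ¥138,000 × 32% = ¥44,160
  → ¥71,450

Book-profits minimum tax:
  Adjusted income: ¥359,000 + ¥16,000 + ¥49,000 + ¥66,000 = ¥490,000
  Exemption: ¥65,000 − 25% × (¥490,000 − ¥448,000) = ¥65,000 − ¥10,500 = ¥54,500
  Base: ¥490,000 − ¥54,500 = ¥435,500
  ¥435,500 × 12% = ¥52,260

¥71,450 > ¥52,260, so the general income tax governs.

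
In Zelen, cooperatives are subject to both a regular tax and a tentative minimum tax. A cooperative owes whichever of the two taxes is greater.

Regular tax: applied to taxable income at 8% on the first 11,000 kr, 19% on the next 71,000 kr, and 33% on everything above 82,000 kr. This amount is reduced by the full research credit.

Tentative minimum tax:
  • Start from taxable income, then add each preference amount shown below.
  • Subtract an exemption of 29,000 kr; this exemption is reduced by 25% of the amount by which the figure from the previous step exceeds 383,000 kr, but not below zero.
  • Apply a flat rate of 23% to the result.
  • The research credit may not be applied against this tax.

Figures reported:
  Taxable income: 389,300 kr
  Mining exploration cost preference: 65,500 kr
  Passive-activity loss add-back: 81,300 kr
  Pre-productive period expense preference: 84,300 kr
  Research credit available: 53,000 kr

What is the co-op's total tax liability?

142,692 kr

Tentative minimum tax:
  Adjusted income: 389,300 kr + 65,500 kr + 81,300 kr + 84,300 kr = 620,400 kr
  Exemption: 25% × (620,400 kr − 383,000 kr) = 59,350 kr ≥ 29,000 kr, so the exemption is fully phased out
  Base: 620,400 kr − 0 kr = 620,400 kr
  620,400 kr × 23% = 142,692 kr

Regular tax:
  11,000 kr × 8% = 880 kr
  71,000 kr × 19% = 13,490 kr
  307,300 kr × 33% = 101,409 kr
  → 115,779 kr
  Less research credit 53,000 kr → 62,779 kr

142,692 kr > 62,779 kr, so the tentative minimum tax is the binding amount.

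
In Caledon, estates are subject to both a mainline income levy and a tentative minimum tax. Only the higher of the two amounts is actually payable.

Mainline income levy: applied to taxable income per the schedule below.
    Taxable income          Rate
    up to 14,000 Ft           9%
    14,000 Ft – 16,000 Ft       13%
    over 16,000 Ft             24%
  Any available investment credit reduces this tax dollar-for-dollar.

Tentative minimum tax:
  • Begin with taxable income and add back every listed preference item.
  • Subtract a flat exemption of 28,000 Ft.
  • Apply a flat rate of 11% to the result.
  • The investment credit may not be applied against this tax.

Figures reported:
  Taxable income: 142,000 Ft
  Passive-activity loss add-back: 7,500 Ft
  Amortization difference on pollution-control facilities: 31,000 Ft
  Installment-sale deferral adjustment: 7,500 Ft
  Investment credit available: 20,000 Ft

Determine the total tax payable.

Mainline income levy:
  14,000 Ft × 9% = 1,260 Ft
  2,000 Ft × 13% = 260 Ft
  126,000 Ft × 24% = 30,240 Ft
  → 31,760 Ft
  Less investment credit 20,000 Ft → 11,760 Ft

Tentative minimum tax:
  Adjusted income: 142,000 Ft + 7,500 Ft + 31,000 Ft + 7,500 Ft = 188,000 Ft
  Less exemption 28,000 Ft → base 160,000 Ft
  160,000 Ft × 11% = 17,600 Ft

17,600 Ft > 11,760 Ft, so the tentative minimum tax is the binding amount.

17,600 Ft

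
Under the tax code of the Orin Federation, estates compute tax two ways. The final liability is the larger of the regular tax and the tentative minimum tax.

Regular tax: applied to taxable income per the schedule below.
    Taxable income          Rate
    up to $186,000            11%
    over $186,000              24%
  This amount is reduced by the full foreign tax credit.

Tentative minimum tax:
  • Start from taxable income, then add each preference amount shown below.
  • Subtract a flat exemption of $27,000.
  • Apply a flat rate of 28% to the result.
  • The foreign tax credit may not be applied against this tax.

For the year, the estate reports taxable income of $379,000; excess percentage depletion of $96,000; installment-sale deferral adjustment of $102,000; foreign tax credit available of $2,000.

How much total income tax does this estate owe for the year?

$154,000

Tentative minimum tax:
  Adjusted income: $379,000 + $96,000 + $102,000 = $577,000
  Less exemption $27,000 → base $550,000
  $550,000 × 28% = $154,000

Regular tax:
  $186,000 × 11% = $20,460
  $193,000 × 24% = $46,320
  → $66,780
  Less foreign tax credit $2,000 → $64,780

$154,000 > $64,780, so the tentative minimum tax is the binding amount.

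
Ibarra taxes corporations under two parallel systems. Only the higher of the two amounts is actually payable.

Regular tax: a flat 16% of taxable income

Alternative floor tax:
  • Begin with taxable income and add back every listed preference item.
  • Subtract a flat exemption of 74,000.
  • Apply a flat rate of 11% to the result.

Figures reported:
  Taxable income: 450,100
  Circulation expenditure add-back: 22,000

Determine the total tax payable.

72,016

Regular tax:
  450,100 × 16% = 72,016

Alternative floor tax:
  Adjusted income: 450,100 + 22,000 = 472,100
  Less exemption 74,000 → base 398,100
  398,100 × 11% = 43,791

72,016 > 43,791, so the regular tax governs.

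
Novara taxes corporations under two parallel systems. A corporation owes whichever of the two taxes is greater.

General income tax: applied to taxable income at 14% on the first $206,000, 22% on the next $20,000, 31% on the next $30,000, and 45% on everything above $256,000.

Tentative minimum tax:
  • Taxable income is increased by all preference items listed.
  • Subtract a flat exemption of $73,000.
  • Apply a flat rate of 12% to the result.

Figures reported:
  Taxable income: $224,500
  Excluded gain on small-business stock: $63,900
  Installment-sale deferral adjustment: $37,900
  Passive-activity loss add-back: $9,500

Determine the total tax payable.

$32,910

General income tax:
  $206,000 × 14% = $28,840
  $18,500 × 22% = $4,070
  → $32,910

Tentative minimum tax:
  Adjusted income: $224,500 + $63,900 + $37,900 + $9,500 = $335,800
  Less exemption $73,000 → base $262,800
  $262,800 × 12% = $31,536

$32,910 > $31,536, so the general income tax governs.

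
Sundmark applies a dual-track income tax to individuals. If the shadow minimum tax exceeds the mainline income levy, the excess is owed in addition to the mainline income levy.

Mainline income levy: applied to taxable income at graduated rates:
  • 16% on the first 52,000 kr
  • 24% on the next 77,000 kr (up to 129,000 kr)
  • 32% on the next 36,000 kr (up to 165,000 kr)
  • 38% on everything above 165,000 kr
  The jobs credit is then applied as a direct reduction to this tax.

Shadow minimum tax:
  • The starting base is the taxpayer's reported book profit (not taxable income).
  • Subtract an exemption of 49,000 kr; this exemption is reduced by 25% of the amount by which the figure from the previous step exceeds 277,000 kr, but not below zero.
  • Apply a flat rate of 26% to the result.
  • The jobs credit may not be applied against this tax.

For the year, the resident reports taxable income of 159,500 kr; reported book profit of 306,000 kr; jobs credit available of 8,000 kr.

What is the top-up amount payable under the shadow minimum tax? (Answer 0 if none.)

Mainline income levy:
  52,000 kr × 16% = 8,320 kr
  77,000 kr × 24% = 18,480 kr
  30,500 kr × 32% = 9,760 kr
  → 36,560 kr
  Less jobs credit 8,000 kr → 28,560 kr

Shadow minimum tax:
  Base (reported book profit): 306,000 kr
  Exemption: 49,000 kr − 25% × (306,000 kr − 277,000 kr) = 49,000 kr − 7,250 kr = 41,750 kr
  Base: 306,000 kr − 41,750 kr = 264,250 kr
  264,250 kr × 26% = 68,705 kr

Excess of shadow minimum tax over mainline income levy: 68,705 kr − 28,560 kr = 40,145 kr.

40,145 kr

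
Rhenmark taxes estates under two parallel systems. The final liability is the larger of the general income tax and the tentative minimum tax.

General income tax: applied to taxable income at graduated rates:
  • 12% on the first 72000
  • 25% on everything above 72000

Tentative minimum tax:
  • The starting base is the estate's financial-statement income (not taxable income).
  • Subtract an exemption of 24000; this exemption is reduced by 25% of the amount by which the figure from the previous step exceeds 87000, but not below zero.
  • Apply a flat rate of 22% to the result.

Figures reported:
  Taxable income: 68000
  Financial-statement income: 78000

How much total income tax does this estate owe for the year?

Tentative minimum tax:
  Base (financial-statement income): 78000
  Exemption: 78000 ≤ 87000, so full 24000 applies
  Base: 78000 − 24000 = 54000
  54000 × 22% = 11880

General income tax:
  68000 × 12% = 8160

11880 > 8160, so the tentative minimum tax is the binding amount.

11880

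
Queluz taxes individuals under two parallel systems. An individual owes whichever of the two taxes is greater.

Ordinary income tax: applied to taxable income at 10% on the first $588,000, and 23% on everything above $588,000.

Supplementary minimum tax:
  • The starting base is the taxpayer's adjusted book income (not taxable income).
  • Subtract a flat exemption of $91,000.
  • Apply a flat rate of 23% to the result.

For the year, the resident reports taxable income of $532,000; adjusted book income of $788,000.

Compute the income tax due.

Ordinary income tax:
  $532,000 × 10% = $53,200

Supplementary minimum tax:
  Base (adjusted book income): $788,000
  Less exemption $91,000 → base $697,000
  $697,000 × 23% = $160,310

$160,310 > $53,200, so the supplementary minimum tax is the binding amount.

$160,310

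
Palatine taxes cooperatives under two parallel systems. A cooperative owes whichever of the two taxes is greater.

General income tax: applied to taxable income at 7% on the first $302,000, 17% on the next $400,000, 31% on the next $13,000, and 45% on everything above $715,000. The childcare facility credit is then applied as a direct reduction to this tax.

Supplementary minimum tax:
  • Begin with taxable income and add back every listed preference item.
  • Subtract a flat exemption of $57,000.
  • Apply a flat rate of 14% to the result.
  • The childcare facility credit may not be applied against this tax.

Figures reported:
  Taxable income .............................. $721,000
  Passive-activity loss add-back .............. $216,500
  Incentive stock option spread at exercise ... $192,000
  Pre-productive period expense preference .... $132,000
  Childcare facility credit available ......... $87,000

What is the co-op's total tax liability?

$168,630

General income tax:
  $302,000 × 7% = $21,140
  $400,000 × 17% = $68,000
  $13,000 × 31% = $4,030
  $6,000 × 45% = $2,700
  → $95,870
  Less childcare facility credit $87,000 → $8,870

Supplementary minimum tax:
  Adjusted income: $721,000 + $216,500 + $192,000 + $132,000 = $1,261,500
  Less exemption $57,000 → base $1,204,500
  $1,204,500 × 14% = $168,630

$168,630 > $8,870, so the supplementary minimum tax is the binding amount.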